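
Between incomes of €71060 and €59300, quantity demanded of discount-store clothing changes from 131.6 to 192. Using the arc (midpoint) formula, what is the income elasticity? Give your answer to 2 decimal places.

ΔQ = 192 − 131.6 = 60.4; midpoint Q̄ = (131.6 + 192)/2 = 161.8.
ΔI = 59300 − 71060 = -11760; midpoint Ī = (71060 + 59300)/2 = 65180.
η = (ΔQ/Q̄) ÷ (ΔI/Ī) = (60.4/161.8) ÷ (-11760/65180) = -2.07.

-2.07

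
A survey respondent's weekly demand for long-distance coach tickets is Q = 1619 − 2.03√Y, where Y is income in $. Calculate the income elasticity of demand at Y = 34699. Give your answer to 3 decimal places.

At Y = 34699: Q = 1240.858.
dQ/dY = -2.03/(2√Y) = -0.00544888 at this income.
η = (dQ/dY)·(Y/Q) = -0.00544888 × (34699/1240.858) = -0.152.

-0.152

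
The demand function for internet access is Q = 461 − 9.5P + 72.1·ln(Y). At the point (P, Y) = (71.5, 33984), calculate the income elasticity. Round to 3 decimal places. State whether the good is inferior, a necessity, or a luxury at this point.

0.135 (necessity)

At P = 71.5, Y = 33984: Q = 534.016.
Holding P constant, ∂Q/∂Y = 72.1/Y = 0.00212159.
η_Y = (∂Q/∂Y)·(Y/Q) = 0.00212159 × (33984/534.016) = 0.135.
Since 0 < η < 1, this is a necessity.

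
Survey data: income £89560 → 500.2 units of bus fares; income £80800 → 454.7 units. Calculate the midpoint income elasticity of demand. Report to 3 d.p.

0.927

ΔQ = 454.7 − 500.2 = -45.5; midpoint Q̄ = (500.2 + 454.7)/2 = 477.45.
ΔI = 80800 − 89560 = -8760; midpoint Ī = (89560 + 80800)/2 = 85180.
η = (ΔQ/Q̄) ÷ (ΔI/Ī) = (-45.5/477.45) ÷ (-8760/85180) = 0.927.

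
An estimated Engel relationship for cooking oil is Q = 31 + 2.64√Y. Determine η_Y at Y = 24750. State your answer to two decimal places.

0.47

At Y = 24750: Q = 446.328.
dQ/dY = 2.64/(2√Y) = 0.00839047 at this income.
η = (dQ/dY)·(Y/Q) = 0.00839047 × (24750/446.328) = 0.47.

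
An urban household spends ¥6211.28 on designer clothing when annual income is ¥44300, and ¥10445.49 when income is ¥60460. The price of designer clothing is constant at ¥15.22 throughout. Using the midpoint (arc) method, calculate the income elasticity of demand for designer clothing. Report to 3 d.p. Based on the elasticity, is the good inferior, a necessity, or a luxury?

With a constant price, Q₁ = 6211.28/15.22 = 408.100 and Q₂ = 10445.49/15.22 = 686.300 (equivalently, work directly with expenditure since P cancels).
Midpoint %ΔQ = (10445.49 − 6211.28)/8328.39 = 0.50841; midpoint %ΔI = (60460 − 44300)/52380 = 0.30851.
η = 0.50841 / 0.30851 = 1.648.
η > 1 ⇒ luxury.

1.648 (luxury)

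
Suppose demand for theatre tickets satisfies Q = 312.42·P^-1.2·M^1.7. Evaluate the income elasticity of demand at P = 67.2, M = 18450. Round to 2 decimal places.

1.70

For a multiplicative demand Q = A·P^α·M^β, the income elasticity is β everywhere.
Here β = 1.7, so η = 1.70.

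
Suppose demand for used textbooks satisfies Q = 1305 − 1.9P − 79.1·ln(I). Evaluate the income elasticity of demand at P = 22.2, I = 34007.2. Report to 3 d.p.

-0.181

At P = 22.2, I = 34007.2: Q = 437.465.
Holding P constant, ∂Q/∂I = -79.1/I = -0.00232598.
η_I = (∂Q/∂I)·(I/Q) = -0.00232598 × (34007.2/437.465) = -0.181.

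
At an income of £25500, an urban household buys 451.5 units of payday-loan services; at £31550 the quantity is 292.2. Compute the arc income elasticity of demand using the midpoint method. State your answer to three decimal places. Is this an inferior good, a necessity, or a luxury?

ΔQ = 292.2 − 451.5 = -159.3; midpoint Q̄ = (451.5 + 292.2)/2 = 371.85.
ΔI = 31550 − 25500 = 6050; midpoint Ī = (25500 + 31550)/2 = 28525.
η = (ΔQ/Q̄) ÷ (ΔI/Ī) = (-159.3/371.85) ÷ (6050/28525) = -2.020.
η < 0 ⇒ inferior good.

-2.020 (inferior good)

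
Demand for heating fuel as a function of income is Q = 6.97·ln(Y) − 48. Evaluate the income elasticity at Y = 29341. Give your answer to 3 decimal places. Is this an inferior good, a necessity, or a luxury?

At Y = 29341: Q = 23.699.
dQ/dY = 6.97/Y = 0.000237552 at this income.
η = (dQ/dY)·(Y/Q) = 0.000237552 × (29341/23.699) = 0.294.
Since 0 < η < 1, the good is a necessity.

0.294 (necessity)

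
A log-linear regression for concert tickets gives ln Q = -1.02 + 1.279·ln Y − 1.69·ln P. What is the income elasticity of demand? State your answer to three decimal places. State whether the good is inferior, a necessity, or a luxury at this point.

In a log-linear demand, the coefficient on ln Y is the income elasticity.
So η = 1.279.
η > 1 ⇒ luxury.

1.279 (luxury)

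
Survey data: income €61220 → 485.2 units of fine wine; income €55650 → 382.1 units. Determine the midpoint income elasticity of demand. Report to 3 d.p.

2.494

ΔQ = 382.1 − 485.2 = -103.1; midpoint Q̄ = (485.2 + 382.1)/2 = 433.65.
ΔI = 55650 − 61220 = -5570; midpoint Ī = (61220 + 55650)/2 = 58435.
η = (ΔQ/Q̄) ÷ (ΔI/Ī) = (-103.1/433.65) ÷ (-5570/58435) = 2.494.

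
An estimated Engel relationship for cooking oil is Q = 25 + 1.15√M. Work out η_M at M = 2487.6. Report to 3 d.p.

0.348

At M = 2487.6: Q = 82.357.
dQ/dM = 1.15/(2√M) = 0.0115286 at this income.
η = (dQ/dM)·(M/Q) = 0.0115286 × (2487.6/82.357) = 0.348.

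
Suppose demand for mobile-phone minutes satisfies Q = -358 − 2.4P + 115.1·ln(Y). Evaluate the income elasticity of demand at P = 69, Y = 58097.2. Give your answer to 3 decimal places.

0.156

At P = 69, Y = 58097.2: Q = 739.032.
Holding P constant, ∂Q/∂Y = 115.1/Y = 0.00198116.
η_Y = (∂Q/∂Y)·(Y/Q) = 0.00198116 × (58097.2/739.032) = 0.156.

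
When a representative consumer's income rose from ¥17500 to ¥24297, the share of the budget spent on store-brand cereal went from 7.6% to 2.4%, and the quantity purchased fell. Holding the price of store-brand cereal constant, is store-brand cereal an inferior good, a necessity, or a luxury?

Quantity demanded falls as income rises, so η < 0.

inferior good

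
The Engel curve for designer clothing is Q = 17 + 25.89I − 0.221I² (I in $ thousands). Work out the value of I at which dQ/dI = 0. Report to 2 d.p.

dQ/dI = 25.89 − 0.442I.
The good is inferior where dQ/dI < 0. Setting dQ/dI = 0 gives I = 25.89 / 0.442 = 58.57.

58.57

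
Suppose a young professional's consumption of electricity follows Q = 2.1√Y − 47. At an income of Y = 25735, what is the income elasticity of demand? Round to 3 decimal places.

0.581

At Y = 25735: Q = 289.885.
dQ/dY = 2.1/(2√Y) = 0.00654526 at this income.
η = (dQ/dY)·(Y/Q) = 0.00654526 × (25735/289.885) = 0.581.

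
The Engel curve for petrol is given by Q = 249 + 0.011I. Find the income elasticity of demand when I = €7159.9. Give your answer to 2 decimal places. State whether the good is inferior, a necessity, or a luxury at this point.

At I = 7159.9: Q = 327.759.
dQ/dI = 0.011.
η = (dQ/dI)·(I/Q) = 0.011 × (7159.9/327.759) = 0.24.
Since 0 < η < 1, the good is a necessity.

0.24 (necessity)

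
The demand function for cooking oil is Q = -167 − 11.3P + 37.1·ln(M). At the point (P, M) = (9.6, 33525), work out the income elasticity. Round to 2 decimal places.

0.33

At P = 9.6, M = 33525: Q = 111.104.
Holding P constant, ∂Q/∂M = 37.1/M = 0.00110664.
η_M = (∂Q/∂M)·(M/Q) = 0.00110664 × (33525/111.104) = 0.33.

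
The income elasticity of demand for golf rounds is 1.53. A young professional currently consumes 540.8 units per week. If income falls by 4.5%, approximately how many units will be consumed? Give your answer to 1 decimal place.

503.6

%ΔQ ≈ η × %ΔI = 1.53 × (-4.5%) = -6.885%.
New Q ≈ 540.8 × (1 − 0.06885) = 503.6.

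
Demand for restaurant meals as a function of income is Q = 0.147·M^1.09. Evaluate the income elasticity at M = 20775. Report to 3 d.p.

1.090

For Q = A·M^β the income elasticity is constant and equal to β.
Here β = 1.09, so η = 1.090.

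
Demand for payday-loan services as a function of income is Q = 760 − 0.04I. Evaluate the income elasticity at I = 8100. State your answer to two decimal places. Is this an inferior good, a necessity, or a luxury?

At I = 8100: Q = 436.000.
dQ/dI = −0.04.
η = (dQ/dI)·(I/Q) = -0.04 × (8100/436.000) = -0.74.
Since η < 0, the good is an inferior good.

-0.74 (inferior good)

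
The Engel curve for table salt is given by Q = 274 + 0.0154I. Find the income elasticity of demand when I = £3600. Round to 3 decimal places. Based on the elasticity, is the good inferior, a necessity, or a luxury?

0.168 (necessity)

At I = 3600: Q = 329.440.
dQ/dI = 0.0154.
η = (dQ/dI)·(I/Q) = 0.0154 × (3600/329.440) = 0.168.
Since 0 < η < 1, the good is a necessity.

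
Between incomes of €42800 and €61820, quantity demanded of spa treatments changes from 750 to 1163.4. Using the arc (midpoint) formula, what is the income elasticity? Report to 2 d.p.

1.19

ΔQ = 1163.4 − 750 = 413.4; midpoint Q̄ = (750 + 1163.4)/2 = 956.7.
ΔI = 61820 − 42800 = 19020; midpoint Ī = (42800 + 61820)/2 = 52310.
η = (ΔQ/Q̄) ÷ (ΔI/Ī) = (413.4/956.7) ÷ (19020/52310) = 1.19.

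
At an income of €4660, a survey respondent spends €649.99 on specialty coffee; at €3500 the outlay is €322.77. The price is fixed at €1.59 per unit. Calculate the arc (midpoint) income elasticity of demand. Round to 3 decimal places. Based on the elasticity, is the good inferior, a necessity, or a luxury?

2.366 (luxury)

With a constant price, Q₁ = 649.99/1.59 = 408.799 and Q₂ = 322.77/1.59 = 203.000 (equivalently, work directly with expenditure since P cancels).
Midpoint %ΔQ = (322.77 − 649.99)/486.38 = -0.67277; midpoint %ΔI = (3500 − 4660)/4080 = -0.28431.
η = -0.67277 / -0.28431 = 2.366.
η > 1 ⇒ luxury.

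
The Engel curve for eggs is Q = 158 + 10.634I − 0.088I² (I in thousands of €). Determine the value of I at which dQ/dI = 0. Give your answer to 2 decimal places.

60.42

dQ/dI = 10.634 − 0.176I.
The good is inferior where dQ/dI < 0. Setting dQ/dI = 0 gives I = 10.634 / 0.176 = 60.42.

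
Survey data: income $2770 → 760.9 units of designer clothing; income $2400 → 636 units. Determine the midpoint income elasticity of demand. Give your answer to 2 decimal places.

ΔQ = 636 − 760.9 = -124.9; midpoint Q̄ = (760.9 + 636)/2 = 698.45.
ΔI = 2400 − 2770 = -370; midpoint Ī = (2770 + 2400)/2 = 2585.
η = (ΔQ/Q̄) ÷ (ΔI/Ī) = (-124.9/698.45) ÷ (-370/2585) = 1.25.

1.25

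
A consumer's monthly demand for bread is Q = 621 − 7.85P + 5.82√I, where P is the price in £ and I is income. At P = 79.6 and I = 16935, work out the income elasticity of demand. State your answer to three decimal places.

At P = 79.6, I = 16935: Q = 753.523.
Holding P constant, ∂Q/∂I = 5.82/(2√I) = 0.0223615.
η_I = (∂Q/∂I)·(I/Q) = 0.0223615 × (16935/753.523) = 0.503.

0.503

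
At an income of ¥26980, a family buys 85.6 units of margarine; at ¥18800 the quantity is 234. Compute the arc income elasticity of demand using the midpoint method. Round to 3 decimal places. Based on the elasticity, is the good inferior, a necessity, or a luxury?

ΔQ = 234 − 85.6 = 148.4; midpoint Q̄ = (85.6 + 234)/2 = 159.8.
ΔI = 18800 − 26980 = -8180; midpoint Ī = (26980 + 18800)/2 = 22890.
η = (ΔQ/Q̄) ÷ (ΔI/Ī) = (148.4/159.8) ÷ (-8180/22890) = -2.599.
η < 0 ⇒ inferior good.

-2.599 (inferior good)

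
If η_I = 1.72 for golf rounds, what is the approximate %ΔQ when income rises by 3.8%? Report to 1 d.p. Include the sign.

%ΔQ ≈ η × %ΔI = 1.72 × 3.8% = 6.5%.

6.5%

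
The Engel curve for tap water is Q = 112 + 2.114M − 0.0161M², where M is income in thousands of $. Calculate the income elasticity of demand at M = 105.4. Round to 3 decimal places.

At M = 105.4: Q = 155.9581.
dQ/dM = 2.114 − 0.0322M = -1.27988.
η = (dQ/dM)·(M/Q) = -1.27988 × (105.4/155.9581) = -0.865.

-0.865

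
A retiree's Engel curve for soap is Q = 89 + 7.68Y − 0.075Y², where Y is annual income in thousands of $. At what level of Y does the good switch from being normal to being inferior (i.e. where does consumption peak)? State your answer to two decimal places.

51.20

dQ/dY = 7.68 − 0.15Y.
The good is inferior where dQ/dY < 0. Setting dQ/dY = 0 gives Y = 7.68 / 0.15 = 51.20.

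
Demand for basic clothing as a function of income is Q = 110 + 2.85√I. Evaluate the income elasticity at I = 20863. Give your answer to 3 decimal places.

0.395

At I = 20863: Q = 521.655.
dQ/dI = 2.85/(2√I) = 0.00986567 at this income.
η = (dQ/dI)·(I/Q) = 0.00986567 × (20863/521.655) = 0.395.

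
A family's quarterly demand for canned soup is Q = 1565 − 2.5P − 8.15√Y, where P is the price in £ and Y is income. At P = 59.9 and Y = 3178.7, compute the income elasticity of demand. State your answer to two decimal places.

-0.24

At P = 59.9, Y = 3178.7: Q = 955.753.
Holding P constant, ∂Q/∂Y = -8.15/(2√Y) = -0.0722775.
η_Y = (∂Q/∂Y)·(Y/Q) = -0.0722775 × (3178.7/955.753) = -0.24.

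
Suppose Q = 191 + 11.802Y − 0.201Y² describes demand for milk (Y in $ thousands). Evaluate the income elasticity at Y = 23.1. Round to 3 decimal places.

0.163

At Y = 23.1: Q = 356.3706.
dQ/dY = 11.802 − 0.402Y = 2.51580.
η = (dQ/dY)·(Y/Q) = 2.51580 × (23.1/356.3706) = 0.163.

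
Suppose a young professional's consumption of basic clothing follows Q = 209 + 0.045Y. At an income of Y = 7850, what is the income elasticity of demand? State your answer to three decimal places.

At Y = 7850: Q = 562.250.
dQ/dY = 0.045.
η = (dQ/dY)·(Y/Q) = 0.045 × (7850/562.250) = 0.628.

0.628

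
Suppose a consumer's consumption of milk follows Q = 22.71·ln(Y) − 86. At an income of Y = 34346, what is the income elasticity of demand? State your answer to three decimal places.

At Y = 34346: Q = 151.189.
dQ/dY = 22.71/Y = 0.000661212 at this income.
η = (dQ/dY)·(Y/Q) = 0.000661212 × (34346/151.189) = 0.150.

0.150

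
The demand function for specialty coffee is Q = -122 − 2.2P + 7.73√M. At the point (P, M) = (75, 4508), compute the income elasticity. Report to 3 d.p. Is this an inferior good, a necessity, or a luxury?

At P = 75, M = 4508: Q = 232.005.
Holding P constant, ∂Q/∂M = 7.73/(2√M) = 0.0575649.
η_M = (∂Q/∂M)·(M/Q) = 0.0575649 × (4508/232.005) = 1.119.
Since η > 1, this is a luxury.

1.119 (luxury)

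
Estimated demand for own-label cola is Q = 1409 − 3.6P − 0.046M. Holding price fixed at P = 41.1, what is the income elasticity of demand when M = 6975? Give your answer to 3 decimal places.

At P = 41.1, M = 6975: Q = 940.190.
Holding P constant, ∂Q/∂M = −0.046.
η_M = (∂Q/∂M)·(M/Q) = -0.046 × (6975/940.190) = -0.341.

-0.341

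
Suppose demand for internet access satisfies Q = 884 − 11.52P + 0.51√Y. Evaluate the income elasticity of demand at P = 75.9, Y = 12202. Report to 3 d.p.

At P = 75.9, Y = 12202: Q = 65.968.
Holding P constant, ∂Q/∂Y = 0.51/(2√Y) = 0.00230847.
η_Y = (∂Q/∂Y)·(Y/Q) = 0.00230847 × (12202/65.968) = 0.427.

0.427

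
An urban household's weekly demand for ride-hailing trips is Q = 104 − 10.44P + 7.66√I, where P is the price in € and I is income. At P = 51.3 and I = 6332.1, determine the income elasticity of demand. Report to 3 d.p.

At P = 51.3, I = 6332.1: Q = 177.969.
Holding P constant, ∂Q/∂I = 7.66/(2√I) = 0.048131.
η_I = (∂Q/∂I)·(I/Q) = 0.048131 × (6332.1/177.969) = 1.712.

1.712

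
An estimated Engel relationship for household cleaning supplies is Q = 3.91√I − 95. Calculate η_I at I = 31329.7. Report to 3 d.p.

At I = 31329.7: Q = 597.078.
dQ/dI = 3.91/(2√I) = 0.0110451 at this income.
η = (dQ/dI)·(I/Q) = 0.0110451 × (31329.7/597.078) = 0.580.

0.580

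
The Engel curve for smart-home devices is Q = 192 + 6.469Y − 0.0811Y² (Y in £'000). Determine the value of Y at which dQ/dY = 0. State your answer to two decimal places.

dQ/dY = 6.469 − 0.1622Y.
The good is inferior where dQ/dY < 0. Setting dQ/dY = 0 gives Y = 6.469 / 0.1622 = 39.88.

39.88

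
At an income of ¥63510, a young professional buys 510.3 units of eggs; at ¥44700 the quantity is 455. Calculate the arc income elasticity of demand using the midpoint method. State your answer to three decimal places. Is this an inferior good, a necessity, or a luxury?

0.330 (necessity)

ΔQ = 455 − 510.3 = -55.3; midpoint Q̄ = (510.3 + 455)/2 = 482.65.
ΔI = 44700 − 63510 = -18810; midpoint Ī = (63510 + 44700)/2 = 54105.
η = (ΔQ/Q̄) ÷ (ΔI/Ī) = (-55.3/482.65) ÷ (-18810/54105) = 0.330.
0 < η < 1 ⇒ necessity.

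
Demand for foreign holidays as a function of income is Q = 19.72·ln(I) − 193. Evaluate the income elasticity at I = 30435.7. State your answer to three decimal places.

1.864

At I = 30435.7: Q = 10.577.
dQ/dI = 19.72/I = 0.000647923 at this income.
η = (dQ/dI)·(I/Q) = 0.000647923 × (30435.7/10.577) = 1.864.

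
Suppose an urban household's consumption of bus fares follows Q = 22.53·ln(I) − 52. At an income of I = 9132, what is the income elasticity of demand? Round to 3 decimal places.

At I = 9132: Q = 153.463.
dQ/dI = 22.53/I = 0.00246715 at this income.
η = (dQ/dI)·(I/Q) = 0.00246715 × (9132/153.463) = 0.147.

0.147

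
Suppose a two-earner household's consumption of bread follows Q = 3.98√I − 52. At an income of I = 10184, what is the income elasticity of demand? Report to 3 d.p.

0.574

At I = 10184: Q = 349.645.
dQ/dI = 3.98/(2√I) = 0.0197194 at this income.
η = (dQ/dI)·(I/Q) = 0.0197194 × (10184/349.645) = 0.574.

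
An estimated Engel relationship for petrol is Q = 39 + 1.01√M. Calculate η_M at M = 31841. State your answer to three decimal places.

At M = 31841: Q = 219.225.
dQ/dM = 1.01/(2√M) = 0.00283008 at this income.
η = (dQ/dM)·(M/Q) = 0.00283008 × (31841/219.225) = 0.411.

0.411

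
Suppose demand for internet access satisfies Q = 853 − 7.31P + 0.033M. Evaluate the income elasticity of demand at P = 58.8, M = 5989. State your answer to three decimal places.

0.318

At P = 58.8, M = 5989: Q = 620.809.
Holding P constant, ∂Q/∂M = 0.033.
η_M = (∂Q/∂M)·(M/Q) = 0.033 × (5989/620.809) = 0.318.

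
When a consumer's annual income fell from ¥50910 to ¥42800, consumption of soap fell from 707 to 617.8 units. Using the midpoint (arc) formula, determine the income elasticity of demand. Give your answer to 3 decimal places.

ΔQ = 617.8 − 707 = -89.2; midpoint Q̄ = (707 + 617.8)/2 = 662.4.
ΔI = 42800 − 50910 = -8110; midpoint Ī = (50910 + 42800)/2 = 46855.
η = (ΔQ/Q̄) ÷ (ΔI/Ī) = (-89.2/662.4) ÷ (-8110/46855) = 0.778.

0.778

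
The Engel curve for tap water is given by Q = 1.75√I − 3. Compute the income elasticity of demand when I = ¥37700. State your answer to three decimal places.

At I = 37700: Q = 336.789.
dQ/dI = 1.75/(2√I) = 0.00450648 at this income.
η = (dQ/dI)·(I/Q) = 0.00450648 × (37700/336.789) = 0.504.

0.504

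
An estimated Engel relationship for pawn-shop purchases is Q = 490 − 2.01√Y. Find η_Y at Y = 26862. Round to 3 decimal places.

-1.026

At Y = 26862: Q = 160.568.
dQ/dY = -2.01/(2√Y) = -0.00613193 at this income.
η = (dQ/dY)·(Y/Q) = -0.00613193 × (26862/160.568) = -1.026.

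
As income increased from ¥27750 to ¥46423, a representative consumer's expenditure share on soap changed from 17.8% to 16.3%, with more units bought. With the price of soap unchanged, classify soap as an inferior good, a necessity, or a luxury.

Quantity rises but the budget share falls as income rises, so 0 < η < 1.

necessity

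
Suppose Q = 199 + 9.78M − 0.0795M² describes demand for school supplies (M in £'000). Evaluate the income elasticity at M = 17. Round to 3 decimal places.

0.351

At M = 17: Q = 342.2845.
dQ/dM = 9.78 − 0.159M = 7.07700.
η = (dQ/dM)·(M/Q) = 7.07700 × (17/342.2845) = 0.351.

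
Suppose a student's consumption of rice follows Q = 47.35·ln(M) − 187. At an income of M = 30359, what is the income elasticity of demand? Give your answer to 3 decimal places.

0.157

At M = 30359: Q = 301.692.
dQ/dM = 47.35/M = 0.00155967 at this income.
η = (dQ/dM)·(M/Q) = 0.00155967 × (30359/301.692) = 0.157.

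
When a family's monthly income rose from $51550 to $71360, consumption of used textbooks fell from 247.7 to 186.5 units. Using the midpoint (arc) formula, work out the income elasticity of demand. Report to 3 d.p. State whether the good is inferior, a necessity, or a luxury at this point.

ΔQ = 186.5 − 247.7 = -61.2; midpoint Q̄ = (247.7 + 186.5)/2 = 217.1.
ΔI = 71360 − 51550 = 19810; midpoint Ī = (51550 + 71360)/2 = 61455.
η = (ΔQ/Q̄) ÷ (ΔI/Ī) = (-61.2/217.1) ÷ (19810/61455) = -0.875.
η < 0 ⇒ inferior good.

-0.875 (inferior good)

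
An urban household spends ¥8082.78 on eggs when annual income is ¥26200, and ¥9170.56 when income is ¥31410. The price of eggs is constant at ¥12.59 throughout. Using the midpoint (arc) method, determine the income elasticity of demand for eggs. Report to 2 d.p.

With a constant price, Q₁ = 8082.78/12.59 = 642.000 and Q₂ = 9170.56/12.59 = 728.400 (equivalently, work directly with expenditure since P cancels).
Midpoint %ΔQ = (9170.56 − 8082.78)/8626.67 = 0.12610; midpoint %ΔI = (31410 − 26200)/28805 = 0.18087.
η = 0.12610 / 0.18087 = 0.70.

0.70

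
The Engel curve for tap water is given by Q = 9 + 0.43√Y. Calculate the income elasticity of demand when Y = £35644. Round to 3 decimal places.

0.450

At Y = 35644: Q = 90.182.
dQ/dY = 0.43/(2√Y) = 0.00113879 at this income.
η = (dQ/dY)·(Y/Q) = 0.00113879 × (35644/90.182) = 0.450.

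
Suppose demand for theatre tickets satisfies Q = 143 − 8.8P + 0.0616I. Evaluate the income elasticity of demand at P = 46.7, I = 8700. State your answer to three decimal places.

At P = 46.7, I = 8700: Q = 267.960.
Holding P constant, ∂Q/∂I = 0.0616.
η_I = (∂Q/∂I)·(I/Q) = 0.0616 × (8700/267.960) = 2.000.

2.000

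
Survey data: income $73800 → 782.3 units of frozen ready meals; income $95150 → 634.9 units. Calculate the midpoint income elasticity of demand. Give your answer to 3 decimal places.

-0.823

ΔQ = 634.9 − 782.3 = -147.4; midpoint Q̄ = (782.3 + 634.9)/2 = 708.6.
ΔI = 95150 − 73800 = 21350; midpoint Ī = (73800 + 95150)/2 = 84475.
η = (ΔQ/Q̄) ÷ (ΔI/Ī) = (-147.4/708.6) ÷ (21350/84475) = -0.823.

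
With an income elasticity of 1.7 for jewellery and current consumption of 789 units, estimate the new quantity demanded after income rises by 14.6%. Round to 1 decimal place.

984.8

%ΔQ ≈ η × %ΔI = 1.7 × 14.6% = 24.82%.
New Q ≈ 789 × (1 + 0.2482) = 984.8.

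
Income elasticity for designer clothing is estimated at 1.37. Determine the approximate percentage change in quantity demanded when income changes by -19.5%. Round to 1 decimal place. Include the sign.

%ΔQ ≈ η × %ΔI = 1.37 × (-19.5%) = -26.7%.

-26.7%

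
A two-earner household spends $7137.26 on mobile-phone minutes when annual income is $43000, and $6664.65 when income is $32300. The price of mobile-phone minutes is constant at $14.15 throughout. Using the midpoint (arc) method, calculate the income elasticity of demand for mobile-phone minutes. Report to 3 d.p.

With a constant price, Q₁ = 7137.26/14.15 = 504.400 and Q₂ = 6664.65/14.15 = 471.000 (equivalently, work directly with expenditure since P cancels).
Midpoint %ΔQ = (6664.65 − 7137.26)/6900.96 = -0.06848; midpoint %ΔI = (32300 − 43000)/37650 = -0.28420.
η = -0.06848 / -0.28420 = 0.241.

0.241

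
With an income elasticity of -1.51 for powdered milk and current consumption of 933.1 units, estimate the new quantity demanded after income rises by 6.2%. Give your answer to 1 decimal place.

%ΔQ ≈ η × %ΔI = -1.51 × 6.2% = -9.362%.
New Q ≈ 933.1 × (1 − 0.09362) = 845.7.

845.7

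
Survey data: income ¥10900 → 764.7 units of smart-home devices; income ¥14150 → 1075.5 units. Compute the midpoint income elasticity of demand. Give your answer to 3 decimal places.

ΔQ = 1075.5 − 764.7 = 310.8; midpoint Q̄ = (764.7 + 1075.5)/2 = 920.1.
ΔI = 14150 − 10900 = 3250; midpoint Ī = (10900 + 14150)/2 = 12525.
η = (ΔQ/Q̄) ÷ (ΔI/Ī) = (310.8/920.1) ÷ (3250/12525) = 1.302.

1.302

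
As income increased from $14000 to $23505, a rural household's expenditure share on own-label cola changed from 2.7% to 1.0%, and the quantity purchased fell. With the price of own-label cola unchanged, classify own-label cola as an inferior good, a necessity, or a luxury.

Quantity demanded falls as income rises, so η < 0.

inferior good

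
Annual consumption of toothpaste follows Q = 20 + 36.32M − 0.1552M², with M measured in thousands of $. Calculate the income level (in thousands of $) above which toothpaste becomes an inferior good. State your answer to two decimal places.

dQ/dM = 36.32 − 0.3104M.
The good is inferior where dQ/dM < 0. Setting dQ/dM = 0 gives M = 36.32 / 0.3104 = 117.01.

117.01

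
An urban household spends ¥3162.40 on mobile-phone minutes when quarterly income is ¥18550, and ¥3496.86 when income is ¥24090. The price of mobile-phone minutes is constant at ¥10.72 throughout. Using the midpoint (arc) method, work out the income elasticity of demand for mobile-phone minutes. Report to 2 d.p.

With a constant price, Q₁ = 3162.40/10.72 = 295.000 and Q₂ = 3496.86/10.72 = 326.200 (equivalently, work directly with expenditure since P cancels).
Midpoint %ΔQ = (3496.86 − 3162.40)/3329.63 = 0.10045; midpoint %ΔI = (24090 − 18550)/21320 = 0.25985.
η = 0.10045 / 0.25985 = 0.39.

0.39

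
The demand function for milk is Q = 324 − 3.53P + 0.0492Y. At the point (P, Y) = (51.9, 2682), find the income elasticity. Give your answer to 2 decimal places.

0.48

At P = 51.9, Y = 2682: Q = 272.747.
Holding P constant, ∂Q/∂Y = 0.0492.
η_Y = (∂Q/∂Y)·(Y/Q) = 0.0492 × (2682/272.747) = 0.48.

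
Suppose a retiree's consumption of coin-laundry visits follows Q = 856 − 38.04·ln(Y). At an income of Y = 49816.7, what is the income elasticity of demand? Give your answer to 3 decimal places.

-0.086

At Y = 49816.7: Q = 444.555.
dQ/dY = -38.04/Y = -0.000763599 at this income.
η = (dQ/dY)·(Y/Q) = -0.000763599 × (49816.7/444.555) = -0.086.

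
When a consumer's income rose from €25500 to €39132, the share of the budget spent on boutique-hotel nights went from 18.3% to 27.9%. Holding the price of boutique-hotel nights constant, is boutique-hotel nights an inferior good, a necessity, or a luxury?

luxury

The budget share rises as income rises, so η > 1.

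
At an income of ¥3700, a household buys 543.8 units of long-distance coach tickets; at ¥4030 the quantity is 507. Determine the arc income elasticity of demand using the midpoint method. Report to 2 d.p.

-0.82

ΔQ = 507 − 543.8 = -36.8; midpoint Q̄ = (543.8 + 507)/2 = 525.4.
ΔI = 4030 − 3700 = 330; midpoint Ī = (3700 + 4030)/2 = 3865.
η = (ΔQ/Q̄) ÷ (ΔI/Ī) = (-36.8/525.4) ÷ (330/3865) = -0.82.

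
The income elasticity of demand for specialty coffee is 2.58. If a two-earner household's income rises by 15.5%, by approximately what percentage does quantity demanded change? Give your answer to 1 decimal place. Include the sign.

%ΔQ ≈ η × %ΔI = 2.58 × 15.5% = 40.0%.

40.0%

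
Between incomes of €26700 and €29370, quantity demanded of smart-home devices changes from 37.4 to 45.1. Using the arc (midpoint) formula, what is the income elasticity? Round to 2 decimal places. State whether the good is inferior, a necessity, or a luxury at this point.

1.96 (luxury)

ΔQ = 45.1 − 37.4 = 7.7; midpoint Q̄ = (37.4 + 45.1)/2 = 41.25.
ΔI = 29370 − 26700 = 2670; midpoint Ī = (26700 + 29370)/2 = 28035.
η = (ΔQ/Q̄) ÷ (ΔI/Ī) = (7.7/41.25) ÷ (2670/28035) = 1.96.
η > 1 ⇒ luxury.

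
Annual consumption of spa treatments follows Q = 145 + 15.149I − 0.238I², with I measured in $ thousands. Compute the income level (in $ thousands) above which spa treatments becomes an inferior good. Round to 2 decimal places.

dQ/dI = 15.149 − 0.476I.
The good is inferior where dQ/dI < 0. Setting dQ/dI = 0 gives I = 15.149 / 0.476 = 31.83.

31.83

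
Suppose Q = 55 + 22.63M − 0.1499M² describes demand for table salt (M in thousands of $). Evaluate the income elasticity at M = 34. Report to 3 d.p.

At M = 34: Q = 651.1356.
dQ/dM = 22.63 − 0.2998M = 12.43680.
η = (dQ/dM)·(M/Q) = 12.43680 × (34/651.1356) = 0.649.

0.649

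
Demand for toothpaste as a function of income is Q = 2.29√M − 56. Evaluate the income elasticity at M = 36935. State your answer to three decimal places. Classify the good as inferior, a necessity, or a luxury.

0.573 (necessity)

At M = 36935: Q = 384.103.
dQ/dM = 2.29/(2√M) = 0.00595781 at this income.
η = (dQ/dM)·(M/Q) = 0.00595781 × (36935/384.103) = 0.573.
Since 0 < η < 1, the good is a necessity.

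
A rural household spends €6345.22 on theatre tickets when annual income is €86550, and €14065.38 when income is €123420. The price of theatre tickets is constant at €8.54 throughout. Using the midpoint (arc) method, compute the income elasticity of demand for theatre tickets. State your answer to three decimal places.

With a constant price, Q₁ = 6345.22/8.54 = 743.000 and Q₂ = 14065.38/8.54 = 1647.000 (equivalently, work directly with expenditure since P cancels).
Midpoint %ΔQ = (14065.38 − 6345.22)/10205.30 = 0.75649; midpoint %ΔI = (123420 − 86550)/104985 = 0.35119.
η = 0.75649 / 0.35119 = 2.154.

2.154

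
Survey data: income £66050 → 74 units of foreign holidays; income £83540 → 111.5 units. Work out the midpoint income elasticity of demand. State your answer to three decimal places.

1.729

ΔQ = 111.5 − 74 = 37.5; midpoint Q̄ = (74 + 111.5)/2 = 92.75.
ΔI = 83540 − 66050 = 17490; midpoint Ī = (66050 + 83540)/2 = 74795.
η = (ΔQ/Q̄) ÷ (ΔI/Ī) = (37.5/92.75) ÷ (17490/74795) = 1.729.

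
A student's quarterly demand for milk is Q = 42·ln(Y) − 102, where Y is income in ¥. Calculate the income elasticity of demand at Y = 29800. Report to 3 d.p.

At Y = 29800: Q = 330.695.
dQ/dY = 42/Y = 0.0014094 at this income.
η = (dQ/dY)·(Y/Q) = 0.0014094 × (29800/330.695) = 0.127.

0.127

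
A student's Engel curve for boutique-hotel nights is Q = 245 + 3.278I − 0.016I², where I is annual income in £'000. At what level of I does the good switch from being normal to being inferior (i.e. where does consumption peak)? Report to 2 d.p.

dQ/dI = 3.278 − 0.032I.
The good is inferior where dQ/dI < 0. Setting dQ/dI = 0 gives I = 3.278 / 0.032 = 102.44.

102.44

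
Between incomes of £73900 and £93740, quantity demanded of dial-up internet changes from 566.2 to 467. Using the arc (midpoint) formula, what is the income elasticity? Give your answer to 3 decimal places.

ΔQ = 467 − 566.2 = -99.2; midpoint Q̄ = (566.2 + 467)/2 = 516.6.
ΔI = 93740 − 73900 = 19840; midpoint Ī = (73900 + 93740)/2 = 83820.
η = (ΔQ/Q̄) ÷ (ΔI/Ī) = (-99.2/516.6) ÷ (19840/83820) = -0.811.

-0.811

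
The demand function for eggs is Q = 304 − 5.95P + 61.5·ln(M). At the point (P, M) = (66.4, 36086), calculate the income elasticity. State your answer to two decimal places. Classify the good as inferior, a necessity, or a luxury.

At P = 66.4, M = 36086: Q = 554.280.
Holding P constant, ∂Q/∂M = 61.5/M = 0.00170426.
η_M = (∂Q/∂M)·(M/Q) = 0.00170426 × (36086/554.280) = 0.11.
Since 0 < η < 1, this is a necessity.

0.11 (necessity)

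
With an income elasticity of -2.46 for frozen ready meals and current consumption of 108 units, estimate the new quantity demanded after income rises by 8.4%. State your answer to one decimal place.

85.7

%ΔQ ≈ η × %ΔI = -2.46 × 8.4% = -20.664%.
New Q ≈ 108 × (1 − 0.20664) = 85.7.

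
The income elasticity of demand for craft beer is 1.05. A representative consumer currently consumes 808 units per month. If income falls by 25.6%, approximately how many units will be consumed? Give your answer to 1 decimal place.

590.8

%ΔQ ≈ η × %ΔI = 1.05 × (-25.6%) = -26.88%.
New Q ≈ 808 × (1 − 0.2688) = 590.8.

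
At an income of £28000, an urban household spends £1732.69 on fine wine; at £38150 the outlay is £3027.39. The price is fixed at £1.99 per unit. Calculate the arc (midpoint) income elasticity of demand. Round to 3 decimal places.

1.773

With a constant price, Q₁ = 1732.69/1.99 = 870.698 and Q₂ = 3027.39/1.99 = 1521.302 (equivalently, work directly with expenditure since P cancels).
Midpoint %ΔQ = (3027.39 − 1732.69)/2380.04 = 0.54398; midpoint %ΔI = (38150 − 28000)/33075 = 0.30688.
η = 0.54398 / 0.30688 = 1.773.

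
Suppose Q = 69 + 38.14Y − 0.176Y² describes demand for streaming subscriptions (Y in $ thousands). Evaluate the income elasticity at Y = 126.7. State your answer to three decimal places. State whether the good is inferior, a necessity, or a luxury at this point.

At Y = 126.7: Q = 2076.0294.
dQ/dY = 38.14 − 0.352Y = -6.45840.
η = (dQ/dY)·(Y/Q) = -6.45840 × (126.7/2076.0294) = -0.394.
η < 0 ⇒ inferior good.

-0.394 (inferior good)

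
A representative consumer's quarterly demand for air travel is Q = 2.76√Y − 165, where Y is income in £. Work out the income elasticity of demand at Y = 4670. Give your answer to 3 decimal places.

At Y = 4670: Q = 23.611.
dQ/dY = 2.76/(2√Y) = 0.0201939 at this income.
η = (dQ/dY)·(Y/Q) = 0.0201939 × (4670/23.611) = 3.994.

3.994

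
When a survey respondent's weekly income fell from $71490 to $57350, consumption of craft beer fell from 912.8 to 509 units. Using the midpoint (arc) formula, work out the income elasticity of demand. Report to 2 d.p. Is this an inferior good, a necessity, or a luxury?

2.59 (luxury)

ΔQ = 509 − 912.8 = -403.8; midpoint Q̄ = (912.8 + 509)/2 = 710.9.
ΔI = 57350 − 71490 = -14140; midpoint Ī = (71490 + 57350)/2 = 64420.
η = (ΔQ/Q̄) ÷ (ΔI/Ī) = (-403.8/710.9) ÷ (-14140/64420) = 2.59.
η > 1 ⇒ luxury.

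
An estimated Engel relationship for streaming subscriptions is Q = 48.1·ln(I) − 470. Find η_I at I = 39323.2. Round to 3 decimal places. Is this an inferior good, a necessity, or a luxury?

At I = 39323.2: Q = 38.877.
dQ/dI = 48.1/I = 0.0012232 at this income.
η = (dQ/dI)·(I/Q) = 0.0012232 × (39323.2/38.877) = 1.237.
Since η > 1, the good is a luxury.

1.237 (luxury)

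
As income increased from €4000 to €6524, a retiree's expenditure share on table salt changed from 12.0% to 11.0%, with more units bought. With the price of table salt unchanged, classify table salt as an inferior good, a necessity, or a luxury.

Quantity rises but the budget share falls as income rises, so 0 < η < 1.

necessity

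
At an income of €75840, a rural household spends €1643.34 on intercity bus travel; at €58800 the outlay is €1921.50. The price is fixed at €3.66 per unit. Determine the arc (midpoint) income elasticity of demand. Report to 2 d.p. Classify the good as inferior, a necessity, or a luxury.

With a constant price, Q₁ = 1643.34/3.66 = 449.000 and Q₂ = 1921.50/3.66 = 525.000 (equivalently, work directly with expenditure since P cancels).
Midpoint %ΔQ = (1921.50 − 1643.34)/1782.42 = 0.15606; midpoint %ΔI = (58800 − 75840)/67320 = -0.25312.
η = 0.15606 / -0.25312 = -0.62.
η < 0 ⇒ inferior good.

-0.62 (inferior good)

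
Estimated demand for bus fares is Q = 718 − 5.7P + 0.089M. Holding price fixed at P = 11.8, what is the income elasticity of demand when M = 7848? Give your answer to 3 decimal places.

At P = 11.8, M = 7848: Q = 1349.212.
Holding P constant, ∂Q/∂M = 0.089.
η_M = (∂Q/∂M)·(M/Q) = 0.089 × (7848/1349.212) = 0.518.

0.518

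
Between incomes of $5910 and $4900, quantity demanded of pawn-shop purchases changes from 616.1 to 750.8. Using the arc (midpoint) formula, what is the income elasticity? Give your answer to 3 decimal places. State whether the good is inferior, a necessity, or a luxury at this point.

ΔQ = 750.8 − 616.1 = 134.7; midpoint Q̄ = (616.1 + 750.8)/2 = 683.45.
ΔI = 4900 − 5910 = -1010; midpoint Ī = (5910 + 4900)/2 = 5405.
η = (ΔQ/Q̄) ÷ (ΔI/Ī) = (134.7/683.45) ÷ (-1010/5405) = -1.055.
η < 0 ⇒ inferior good.

-1.055 (inferior good)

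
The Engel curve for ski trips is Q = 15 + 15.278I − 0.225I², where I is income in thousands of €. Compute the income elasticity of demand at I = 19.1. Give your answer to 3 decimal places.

0.568

At I = 19.1: Q = 224.7276.
dQ/dI = 15.278 − 0.45I = 6.68300.
η = (dQ/dI)·(I/Q) = 6.68300 × (19.1/224.7276) = 0.568.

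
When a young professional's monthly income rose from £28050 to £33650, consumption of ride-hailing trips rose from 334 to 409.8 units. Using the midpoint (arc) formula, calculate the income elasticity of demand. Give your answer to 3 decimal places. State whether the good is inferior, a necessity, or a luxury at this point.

ΔQ = 409.8 − 334 = 75.8; midpoint Q̄ = (334 + 409.8)/2 = 371.9.
ΔI = 33650 − 28050 = 5600; midpoint Ī = (28050 + 33650)/2 = 30850.
η = (ΔQ/Q̄) ÷ (ΔI/Ī) = (75.8/371.9) ÷ (5600/30850) = 1.123.
η > 1 ⇒ luxury.

1.123 (luxury)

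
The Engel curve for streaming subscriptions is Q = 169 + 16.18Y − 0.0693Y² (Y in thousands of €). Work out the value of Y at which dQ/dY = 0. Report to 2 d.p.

dQ/dY = 16.18 − 0.1386Y.
The good is inferior where dQ/dY < 0. Setting dQ/dY = 0 gives Y = 16.18 / 0.1386 = 116.74.

116.74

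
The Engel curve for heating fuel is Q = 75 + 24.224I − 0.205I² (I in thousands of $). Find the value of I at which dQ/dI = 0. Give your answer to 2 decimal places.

59.08

dQ/dI = 24.224 − 0.41I.
The good is inferior where dQ/dI < 0. Setting dQ/dI = 0 gives I = 24.224 / 0.41 = 59.08.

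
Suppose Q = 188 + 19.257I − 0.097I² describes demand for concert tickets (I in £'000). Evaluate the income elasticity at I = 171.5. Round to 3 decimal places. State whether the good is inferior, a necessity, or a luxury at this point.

At I = 171.5: Q = 637.5873.
dQ/dI = 19.257 − 0.194I = -14.01400.
η = (dQ/dI)·(I/Q) = -14.01400 × (171.5/637.5873) = -3.770.
η < 0 ⇒ inferior good.

-3.770 (inferior good)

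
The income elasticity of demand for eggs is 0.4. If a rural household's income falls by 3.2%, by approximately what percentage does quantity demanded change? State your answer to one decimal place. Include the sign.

-1.3%

%ΔQ ≈ η × %ΔI = 0.4 × (-3.2%) = -1.3%.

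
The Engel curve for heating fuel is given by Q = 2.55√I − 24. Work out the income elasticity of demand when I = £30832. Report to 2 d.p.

At I = 30832: Q = 423.756.
dQ/dI = 2.55/(2√I) = 0.00726122 at this income.
η = (dQ/dI)·(I/Q) = 0.00726122 × (30832/423.756) = 0.53.

0.53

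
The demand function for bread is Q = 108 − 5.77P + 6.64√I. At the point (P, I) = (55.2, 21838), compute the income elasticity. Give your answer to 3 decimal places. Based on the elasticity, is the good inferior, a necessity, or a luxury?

0.637 (necessity)

At P = 55.2, I = 21838: Q = 770.734.
Holding P constant, ∂Q/∂I = 6.64/(2√I) = 0.0224663.
η_I = (∂Q/∂I)·(I/Q) = 0.0224663 × (21838/770.734) = 0.637.
Since 0 < η < 1, this is a necessity.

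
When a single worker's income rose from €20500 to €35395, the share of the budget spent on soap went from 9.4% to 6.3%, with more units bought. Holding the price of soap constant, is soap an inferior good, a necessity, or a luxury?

necessity

Quantity rises but the budget share falls as income rises, so 0 < η < 1.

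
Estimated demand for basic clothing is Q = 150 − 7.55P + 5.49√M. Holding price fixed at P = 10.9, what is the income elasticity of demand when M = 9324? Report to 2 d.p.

0.44

At P = 10.9, M = 9324: Q = 597.824.
Holding P constant, ∂Q/∂M = 5.49/(2√M) = 0.0284277.
η_M = (∂Q/∂M)·(M/Q) = 0.0284277 × (9324/597.824) = 0.44.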